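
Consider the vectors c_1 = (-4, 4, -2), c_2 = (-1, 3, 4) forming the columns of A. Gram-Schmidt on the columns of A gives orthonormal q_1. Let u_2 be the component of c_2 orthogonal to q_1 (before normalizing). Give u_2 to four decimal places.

u_2 = (-0.1111, 2.1111, 4.4444)

c_1 = (-4, 4, -2); ‖c_1‖ = 6.0000, so q_1 = (-0.6667, 0.6667, -0.3333).
q_1·c_2 = (-0.6667)·(-1) + 0.6667·3 + (-0.3333)·4 = 1.3333.
u_2 = c_2 − 1.3333·q_1 = (-0.1111, 2.1111, 4.4444).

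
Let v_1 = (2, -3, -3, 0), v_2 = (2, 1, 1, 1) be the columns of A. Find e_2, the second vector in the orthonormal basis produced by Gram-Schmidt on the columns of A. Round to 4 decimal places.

e_2 = (0.8356, 0.2785, 0.2785, 0.3830)

v_1 = (2, -3, -3, 0); ‖v_1‖ = 4.6904, so e_1 = (0.4264, -0.6396, -0.6396, 0.0000).
e_1·v_2 = 0.4264·2 + (-0.6396)·1 + (-0.6396)·1 + 0.0000·1 = -0.4264.
u_2 = v_2 + 0.4264·e_1 = (2.1818, 0.7273, 0.7273, 1.0000).
‖u_2‖ = 2.6112, so e_2 = (0.8356, 0.2785, 0.2785, 0.3830).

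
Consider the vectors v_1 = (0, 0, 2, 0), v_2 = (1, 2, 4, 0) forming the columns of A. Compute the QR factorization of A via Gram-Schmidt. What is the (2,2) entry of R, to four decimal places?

r_{22} = 2.2361

q_1 = v_1/‖v_1‖ = (0, 0, 2, 0)/2.0000 = (0.0000, 0.0000, 1.0000, 0.0000).
r_{12} = q_1·v_2 = 4.0000.
u_2 = v_2 − 4.0000·q_1 = (1.0000, 2.0000, 0.0000, 0.0000).
r_{22} = ‖u_2‖ = 2.2361.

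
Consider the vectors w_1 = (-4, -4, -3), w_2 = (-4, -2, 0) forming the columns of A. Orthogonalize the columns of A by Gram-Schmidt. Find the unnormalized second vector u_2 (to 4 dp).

u_2 = (-1.6585, 0.3415, 1.7561)

w_1 = (-4, -4, -3); ‖w_1‖ = 6.4031, so e_1 = (-0.6247, -0.6247, -0.4685).
e_1·w_2 = (-0.6247)·(-4) + (-0.6247)·(-2) + (-0.4685)·0 = 3.7482.
u_2 = w_2 − 3.7482·e_1 = (-1.6585, 0.3415, 1.7561).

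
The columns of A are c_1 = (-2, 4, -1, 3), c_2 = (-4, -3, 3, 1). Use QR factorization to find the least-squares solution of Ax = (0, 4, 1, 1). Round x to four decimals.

c_1 = (-2, 4, -1, 3); ‖c_1‖ = 5.4772, so e_1 = (-0.3651, 0.7303, -0.1826, 0.5477).
e_1·c_2 = (-0.3651)·(-4) + 0.7303·(-3) + (-0.1826)·3 + 0.5477·1 = -0.7303.
u_2 = c_2 + 0.7303·e_1 = (-4.2667, -2.4667, 2.8667, 1.4000).
‖u_2‖ = 5.8708, so e_2 = (-0.7268, -0.4202, 0.4883, 0.2385).
Qᵀb = (3.2863, -0.9539).
Back-substitute: x_2 = -0.9539/5.8708 = -0.1625.
x_1 = (3.2863 + 0.7303·(-0.1625))/5.4772 = 0.5783.

x = (0.5783, -0.1625)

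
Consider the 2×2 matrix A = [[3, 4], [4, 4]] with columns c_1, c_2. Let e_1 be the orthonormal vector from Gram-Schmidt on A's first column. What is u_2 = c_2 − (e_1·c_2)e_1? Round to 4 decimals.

c_1 = (3, 4); ‖c_1‖ = 5.0000, so e_1 = (0.6000, 0.8000).
e_1·c_2 = 0.6000·4 + 0.8000·4 = 5.6000.
u_2 = c_2 − 5.6000·e_1 = (0.6400, -0.4800).

u_2 = (0.6400, -0.4800)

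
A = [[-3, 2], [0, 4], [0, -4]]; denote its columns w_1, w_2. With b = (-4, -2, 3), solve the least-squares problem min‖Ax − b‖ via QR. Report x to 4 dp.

w_1 = (-3, 0, 0); ‖w_1‖ = 3.0000, so q_1 = (-1.0000, 0.0000, 0.0000).
q_1·w_2 = (-1.0000)·2 + 0.0000·4 + 0.0000·(-4) = -2.0000.
u_2 = w_2 + 2.0000·q_1 = (0.0000, 4.0000, -4.0000).
‖u_2‖ = 5.6569, so q_2 = (0.0000, 0.7071, -0.7071).
Qᵀb = (4.0000, -3.5355).
Back-substitute: x_2 = -3.5355/5.6569 = -0.6250.
x_1 = (4.0000 + 2.0000·(-0.6250))/3.0000 = 0.9167.

x = (0.9167, -0.6250)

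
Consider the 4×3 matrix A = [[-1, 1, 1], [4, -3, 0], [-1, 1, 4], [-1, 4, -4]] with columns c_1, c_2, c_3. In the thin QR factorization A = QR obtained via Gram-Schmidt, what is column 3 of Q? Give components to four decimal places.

e_3 = (0.2343, 0.2687, 0.9300, -0.0896)

c_1 = (-1, 4, -1, -1); ‖c_1‖ = 4.3589, so e_1 = (-0.2294, 0.9177, -0.2294, -0.2294).
e_1·c_2 = (-0.2294)·1 + 0.9177·(-3) + (-0.2294)·1 + (-0.2294)·4 = -4.1295.
u_2 = c_2 + 4.1295·e_1 = (0.0526, 0.7895, 0.0526, 3.0526).
‖u_2‖ = 3.1539, so e_2 = (0.0167, 0.2503, 0.0167, 0.9679).
e_1·c_3 = (-0.2294)·1 + 0.9177·0 + (-0.2294)·4 + (-0.2294)·(-4) = -0.2294; e_2·c_3 = 0.0167·1 + 0.2503·0 + 0.0167·4 + 0.9679·(-4) = -3.7881.
u_3 = c_3 + 0.2294·e_1 + 3.7881·e_2 = (1.0106, 1.1587, 4.0106, -0.3862).
‖u_3‖ = 4.3125, so e_3 = (0.2343, 0.2687, 0.9300, -0.0896).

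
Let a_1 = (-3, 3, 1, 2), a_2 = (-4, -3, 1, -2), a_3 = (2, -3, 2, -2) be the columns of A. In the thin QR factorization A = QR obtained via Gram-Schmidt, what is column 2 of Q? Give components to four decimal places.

e_1 = a_1/‖a_1‖ = (-3, 3, 1, 2)/4.7958 = (-0.6255, 0.6255, 0.2085, 0.4170).
r_{12} = e_1·a_2 = 0.0000.
u_2 = a_2 + 0.0000·e_1 = (-4.0000, -3.0000, 1.0000, -2.0000).
‖u_2‖ = 5.4772, so e_2 = (-0.7303, -0.5477, 0.1826, -0.3651).

e_2 = (-0.7303, -0.5477, 0.1826, -0.3651)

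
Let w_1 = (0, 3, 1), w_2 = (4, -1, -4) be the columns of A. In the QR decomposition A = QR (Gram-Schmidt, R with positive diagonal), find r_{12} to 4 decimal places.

w_1 = (0, 3, 1); ‖w_1‖ = 3.1623, so e_1 = (0.0000, 0.9487, 0.3162).
r_{12} = e_1·w_2 = -2.2136.

r_{12} = -2.2136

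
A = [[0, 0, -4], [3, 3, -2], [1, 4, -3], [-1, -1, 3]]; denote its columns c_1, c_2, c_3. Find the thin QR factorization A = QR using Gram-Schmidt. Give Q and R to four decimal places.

Q = [[0.0000, 0.0000, -0.8750], [0.9045, -0.2860, 0.1531], [0.3015, 0.9535, 0.0000], [-0.3015, 0.0953, 0.4594]], R = [[3.3166, 4.2212, -3.6181], [0.0000, 2.8604, -2.0023], [0.0000, 0.0000, 4.5717]]

c_1 = (0, 3, 1, -1); ‖c_1‖ = 3.3166, so q_1 = (0.0000, 0.9045, 0.3015, -0.3015).
q_1·c_2 = 0.0000·0 + 0.9045·3 + 0.3015·4 + (-0.3015)·(-1) = 4.2212.
u_2 = c_2 − 4.2212·q_1 = (0.0000, -0.8182, 2.7273, 0.2727).
‖u_2‖ = 2.8604, so q_2 = (0.0000, -0.2860, 0.9535, 0.0953).
q_1·c_3 = 0.0000·(-4) + 0.9045·(-2) + 0.3015·(-3) + (-0.3015)·3 = -3.6181; q_2·c_3 = 0.0000·(-4) + (-0.2860)·(-2) + 0.9535·(-3) + 0.0953·3 = -2.0023.
u_3 = c_3 + 3.6181·q_1 + 2.0023·q_2 = (-4.0000, 0.7000, 0.0000, 2.1000).
‖u_3‖ = 4.5717, so q_3 = (-0.8750, 0.1531, 0.0000, 0.4594).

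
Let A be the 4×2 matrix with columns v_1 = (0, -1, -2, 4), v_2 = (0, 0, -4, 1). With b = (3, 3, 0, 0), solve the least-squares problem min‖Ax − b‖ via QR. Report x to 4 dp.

x = (-0.2394, 0.1690)

v_1 = (0, -1, -2, 4); ‖v_1‖ = 4.5826, so q_1 = (0.0000, -0.2182, -0.4364, 0.8729).
q_1·v_2 = 0.0000·0 + (-0.2182)·0 + (-0.4364)·(-4) + 0.8729·1 = 2.6186.
u_2 = v_2 − 2.6186·q_1 = (0.0000, 0.5714, -2.8571, -1.2857).
‖u_2‖ = 3.1848, so q_2 = (0.0000, 0.1794, -0.8971, -0.4037).
Qᵀb = (-0.6547, 0.5383).
Back-substitute: x_2 = 0.5383/3.1848 = 0.1690.
x_1 = (-0.6547 − 2.6186·0.1690)/4.5826 = -0.2394.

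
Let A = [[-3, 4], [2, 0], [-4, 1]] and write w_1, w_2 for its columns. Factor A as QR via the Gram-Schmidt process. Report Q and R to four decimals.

w_1 = (-3, 2, -4); ‖w_1‖ = 5.3852, so e_1 = (-0.5571, 0.3714, -0.7428).
e_1·w_2 = (-0.5571)·4 + 0.3714·0 + (-0.7428)·1 = -2.9711.
u_2 = w_2 + 2.9711·e_1 = (2.3448, 1.1034, -1.2069).
‖u_2‖ = 2.8587, so e_2 = (0.8202, 0.3860, -0.4222).

Q = [[-0.5571, 0.8202], [0.3714, 0.3860], [-0.7428, -0.4222]], R = [[5.3852, -2.9711], [0.0000, 2.8587]]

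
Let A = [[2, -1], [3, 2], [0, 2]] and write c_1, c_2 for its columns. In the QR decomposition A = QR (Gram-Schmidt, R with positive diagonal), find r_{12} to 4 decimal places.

e_1 = c_1/‖c_1‖ = (2, 3, 0)/3.6056 = (0.5547, 0.8321, 0.0000).
r_{12} = e_1·c_2 = 1.1094.

r_{12} = 1.1094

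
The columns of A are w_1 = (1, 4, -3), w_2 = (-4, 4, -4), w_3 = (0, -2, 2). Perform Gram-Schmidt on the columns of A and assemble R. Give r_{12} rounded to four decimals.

w_1 = (1, 4, -3); ‖w_1‖ = 5.0990, so q_1 = (0.1961, 0.7845, -0.5883).
r_{12} = q_1·w_2 = 4.7068.

r_{12} = 4.7068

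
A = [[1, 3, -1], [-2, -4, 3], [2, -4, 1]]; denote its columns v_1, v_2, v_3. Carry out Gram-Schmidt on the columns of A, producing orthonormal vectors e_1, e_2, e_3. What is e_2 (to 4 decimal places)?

e_1 = v_1/‖v_1‖ = (1, -2, 2)/3.0000 = (0.3333, -0.6667, 0.6667).
r_{12} = e_1·v_2 = 1.0000.
u_2 = v_2 − 1.0000·e_1 = (2.6667, -3.3333, -4.6667).
‖u_2‖ = 6.3246, so e_2 = (0.4216, -0.5270, -0.7379).

e_2 = (0.4216, -0.5270, -0.7379)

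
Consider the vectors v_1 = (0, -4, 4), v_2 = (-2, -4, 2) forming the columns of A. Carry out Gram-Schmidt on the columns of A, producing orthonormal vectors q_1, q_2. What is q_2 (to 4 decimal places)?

q_1 = v_1/‖v_1‖ = (0, -4, 4)/5.6569 = (0.0000, -0.7071, 0.7071).
r_{12} = q_1·v_2 = 4.2426.
u_2 = v_2 − 4.2426·q_1 = (-2.0000, -1.0000, -1.0000).
‖u_2‖ = 2.4495, so q_2 = (-0.8165, -0.4082, -0.4082).

q_2 = (-0.8165, -0.4082, -0.4082)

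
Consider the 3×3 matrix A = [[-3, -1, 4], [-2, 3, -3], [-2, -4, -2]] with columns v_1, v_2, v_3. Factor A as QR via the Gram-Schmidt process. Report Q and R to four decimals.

v_1 = (-3, -2, -2); ‖v_1‖ = 4.1231, so q_1 = (-0.7276, -0.4851, -0.4851).
q_1·v_2 = (-0.7276)·(-1) + (-0.4851)·3 + (-0.4851)·(-4) = 1.2127.
u_2 = v_2 − 1.2127·q_1 = (-0.1176, 3.5882, -3.4118).
‖u_2‖ = 4.9527, so q_2 = (-0.0238, 0.7245, -0.6889).
q_1·v_3 = (-0.7276)·4 + (-0.4851)·(-3) + (-0.4851)·(-2) = -0.4851; q_2·v_3 = (-0.0238)·4 + 0.7245·(-3) + (-0.6889)·(-2) = -0.8908.
u_3 = v_3 + 0.4851·q_1 + 0.8908·q_2 = (3.6259, -2.5899, -2.8489).
‖u_3‖ = 5.2888, so q_3 = (0.6856, -0.4897, -0.5387).

Q = [[-0.7276, -0.0238, 0.6856], [-0.4851, 0.7245, -0.4897], [-0.4851, -0.6889, -0.5387]], R = [[4.1231, 1.2127, -0.4851], [0.0000, 4.9527, -0.8908], [0.0000, 0.0000, 5.2888]]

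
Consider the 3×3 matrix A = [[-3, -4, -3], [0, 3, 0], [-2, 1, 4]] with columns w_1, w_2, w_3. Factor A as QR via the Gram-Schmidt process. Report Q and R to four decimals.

e_1 = w_1/‖w_1‖ = (-3, 0, -2)/3.6056 = (-0.8321, 0.0000, -0.5547).
r_{12} = e_1·w_2 = 2.7735.
u_2 = w_2 − 2.7735·e_1 = (-1.6923, 3.0000, 2.5385).
‖u_2‖ = 4.2787, so e_2 = (-0.3955, 0.7011, 0.5933).
r_{13} = e_1·w_3 = 0.2774; r_{23} = e_2·w_3 = 3.5596.
u_3 = w_3 − 0.2774·e_1 − 3.5596·e_2 = (-1.3613, -2.4958, 2.0420).
‖u_3‖ = 3.5003, so e_3 = (-0.3889, -0.7130, 0.5834).

Q = [[-0.8321, -0.3955, -0.3889], [0.0000, 0.7011, -0.7130], [-0.5547, 0.5933, 0.5834]], R = [[3.6056, 2.7735, 0.2774], [0.0000, 4.2787, 3.5596], [0.0000, 0.0000, 3.5003]]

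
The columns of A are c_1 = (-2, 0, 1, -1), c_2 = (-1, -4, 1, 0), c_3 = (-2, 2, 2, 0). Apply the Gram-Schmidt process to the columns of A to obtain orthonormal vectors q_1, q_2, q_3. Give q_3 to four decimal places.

q_3 = (0.0000, 0.1741, 0.6963, 0.6963)

q_1 = c_1/‖c_1‖ = (-2, 0, 1, -1)/2.4495 = (-0.8165, 0.0000, 0.4082, -0.4082).
r_{12} = q_1·c_2 = 1.2247.
u_2 = c_2 − 1.2247·q_1 = (0.0000, -4.0000, 0.5000, 0.5000).
‖u_2‖ = 4.0620, so q_2 = (0.0000, -0.9847, 0.1231, 0.1231).
r_{13} = q_1·c_3 = 2.4495; r_{23} = q_2·c_3 = -1.7233.
u_3 = c_3 − 2.4495·q_1 + 1.7233·q_2 = (0.0000, 0.3030, 1.2121, 1.2121).
‖u_3‖ = 1.7408, so q_3 = (0.0000, 0.1741, 0.6963, 0.6963).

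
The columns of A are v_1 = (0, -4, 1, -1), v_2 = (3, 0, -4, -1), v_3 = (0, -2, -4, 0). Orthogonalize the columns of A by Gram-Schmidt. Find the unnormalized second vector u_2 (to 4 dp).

u_2 = (3.0000, -0.6667, -3.8333, -1.1667)

q_1 = v_1/‖v_1‖ = (0, -4, 1, -1)/4.2426 = (0.0000, -0.9428, 0.2357, -0.2357).
r_{12} = q_1·v_2 = -0.7071.
u_2 = v_2 + 0.7071·q_1 = (3.0000, -0.6667, -3.8333, -1.1667).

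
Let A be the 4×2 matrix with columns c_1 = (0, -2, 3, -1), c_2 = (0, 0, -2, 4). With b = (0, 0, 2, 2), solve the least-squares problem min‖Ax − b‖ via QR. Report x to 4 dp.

x = (0.6667, 0.5333)

e_1 = c_1/‖c_1‖ = (0, -2, 3, -1)/3.7417 = (0.0000, -0.5345, 0.8018, -0.2673).
r_{12} = e_1·c_2 = -2.6726.
u_2 = c_2 + 2.6726·e_1 = (0.0000, -1.4286, 0.1429, 3.2857).
‖u_2‖ = 3.5857, so e_2 = (0.0000, -0.3984, 0.0398, 0.9163).
Qᵀb = (1.0690, 1.9124).
Back-substitute: x_2 = 1.9124/3.5857 = 0.5333.
x_1 = (1.0690 + 2.6726·0.5333)/3.7417 = 0.6667.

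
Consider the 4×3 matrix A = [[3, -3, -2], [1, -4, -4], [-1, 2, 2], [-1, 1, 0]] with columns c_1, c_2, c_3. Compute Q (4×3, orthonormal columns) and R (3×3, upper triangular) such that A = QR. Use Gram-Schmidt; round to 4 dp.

Q = [[0.8660, 0.3397, -0.2265], [0.2887, -0.9058, 0.1132], [-0.2887, 0.2265, 0.3397], [-0.2887, -0.1132, -0.9058]], R = [[3.4641, -4.6188, -3.4641], [0.0000, 2.9439, 3.3968], [0.0000, 0.0000, 0.6794]]

e_1 = c_1/‖c_1‖ = (3, 1, -1, -1)/3.4641 = (0.8660, 0.2887, -0.2887, -0.2887).
r_{12} = e_1·c_2 = -4.6188.
u_2 = c_2 + 4.6188·e_1 = (1.0000, -2.6667, 0.6667, -0.3333).
‖u_2‖ = 2.9439, so e_2 = (0.3397, -0.9058, 0.2265, -0.1132).
r_{13} = e_1·c_3 = -3.4641; r_{23} = e_2·c_3 = 3.3968.
u_3 = c_3 + 3.4641·e_1 − 3.3968·e_2 = (-0.1538, 0.0769, 0.2308, -0.6154).
‖u_3‖ = 0.6794, so e_3 = (-0.2265, 0.1132, 0.3397, -0.9058).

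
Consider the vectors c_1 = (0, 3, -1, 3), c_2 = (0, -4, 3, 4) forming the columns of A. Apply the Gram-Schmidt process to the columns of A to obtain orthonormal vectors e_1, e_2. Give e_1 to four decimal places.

c_1 = (0, 3, -1, 3); ‖c_1‖ = 4.3589, so e_1 = (0.0000, 0.6882, -0.2294, 0.6882).

e_1 = (0.0000, 0.6882, -0.2294, 0.6882)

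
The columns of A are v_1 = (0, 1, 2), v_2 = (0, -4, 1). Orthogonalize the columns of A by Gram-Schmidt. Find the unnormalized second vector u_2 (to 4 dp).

v_1 = (0, 1, 2); ‖v_1‖ = 2.2361, so e_1 = (0.0000, 0.4472, 0.8944).
e_1·v_2 = 0.0000·0 + 0.4472·(-4) + 0.8944·1 = -0.8944.
u_2 = v_2 + 0.8944·e_1 = (0.0000, -3.6000, 1.8000).

u_2 = (0.0000, -3.6000, 1.8000)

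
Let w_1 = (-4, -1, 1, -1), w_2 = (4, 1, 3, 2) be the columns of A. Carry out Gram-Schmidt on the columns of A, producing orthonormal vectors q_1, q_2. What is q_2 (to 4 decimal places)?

q_2 = (0.1554, 0.0388, 0.9451, 0.2848)

w_1 = (-4, -1, 1, -1); ‖w_1‖ = 4.3589, so q_1 = (-0.9177, -0.2294, 0.2294, -0.2294).
q_1·w_2 = (-0.9177)·4 + (-0.2294)·1 + 0.2294·3 + (-0.2294)·2 = -3.6707.
u_2 = w_2 + 3.6707·q_1 = (0.6316, 0.1579, 3.8421, 1.1579).
‖u_2‖ = 4.0653, so q_2 = (0.1554, 0.0388, 0.9451, 0.2848).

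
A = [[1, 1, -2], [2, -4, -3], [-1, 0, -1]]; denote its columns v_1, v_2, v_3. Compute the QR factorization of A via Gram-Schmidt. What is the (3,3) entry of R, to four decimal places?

r_{33} = 2.3351

v_1 = (1, 2, -1); ‖v_1‖ = 2.4495, so q_1 = (0.4082, 0.8165, -0.4082).
q_1·v_2 = 0.4082·1 + 0.8165·(-4) + (-0.4082)·0 = -2.8577.
u_2 = v_2 + 2.8577·q_1 = (2.1667, -1.6667, -1.1667).
‖u_2‖ = 2.9721, so q_2 = (0.7290, -0.5608, -0.3925).
q_1·v_3 = 0.4082·(-2) + 0.8165·(-3) + (-0.4082)·(-1) = -2.8577; q_2·v_3 = 0.7290·(-2) + (-0.5608)·(-3) + (-0.3925)·(-1) = 0.6168.
u_3 = v_3 + 2.8577·q_1 − 0.6168·q_2 = (-1.2830, -0.3208, -1.9245).
r_{33} = ‖u_3‖ = 2.3351.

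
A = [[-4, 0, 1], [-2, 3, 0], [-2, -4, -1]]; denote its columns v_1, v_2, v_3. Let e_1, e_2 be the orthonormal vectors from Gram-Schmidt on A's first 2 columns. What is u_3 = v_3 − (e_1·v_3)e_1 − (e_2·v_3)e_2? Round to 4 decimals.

u_3 = (0.6107, -0.6980, -0.5235)

e_1 = v_1/‖v_1‖ = (-4, -2, -2)/4.8990 = (-0.8165, -0.4082, -0.4082).
r_{12} = e_1·v_2 = 0.4082.
u_2 = v_2 − 0.4082·e_1 = (0.3333, 3.1667, -3.8333).
‖u_2‖ = 4.9833, so e_2 = (0.0669, 0.6355, -0.7692).
r_{13} = e_1·v_3 = -0.4082; r_{23} = e_2·v_3 = 0.8361.
u_3 = v_3 + 0.4082·e_1 − 0.8361·e_2 = (0.6107, -0.6980, -0.5235).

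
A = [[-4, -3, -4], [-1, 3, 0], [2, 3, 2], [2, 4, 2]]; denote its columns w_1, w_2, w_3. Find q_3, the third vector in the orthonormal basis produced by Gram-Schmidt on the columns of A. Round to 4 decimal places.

q_3 = (-0.5570, 0.5064, -0.2532, -0.6076)

w_1 = (-4, -1, 2, 2); ‖w_1‖ = 5.0000, so q_1 = (-0.8000, -0.2000, 0.4000, 0.4000).
q_1·w_2 = (-0.8000)·(-3) + (-0.2000)·3 + 0.4000·3 + 0.4000·4 = 4.6000.
u_2 = w_2 − 4.6000·q_1 = (0.6800, 3.9200, 1.1600, 2.1600).
‖u_2‖ = 4.6733, so q_2 = (0.1455, 0.8388, 0.2482, 0.4622).
q_1·w_3 = (-0.8000)·(-4) + (-0.2000)·0 + 0.4000·2 + 0.4000·2 = 4.8000; q_2·w_3 = 0.1455·(-4) + 0.8388·0 + 0.2482·2 + 0.4622·2 = 0.8388.
u_3 = w_3 − 4.8000·q_1 − 0.8388·q_2 = (-0.2821, 0.2564, -0.1282, -0.3077).
‖u_3‖ = 0.5064, so q_3 = (-0.5570, 0.5064, -0.2532, -0.6076).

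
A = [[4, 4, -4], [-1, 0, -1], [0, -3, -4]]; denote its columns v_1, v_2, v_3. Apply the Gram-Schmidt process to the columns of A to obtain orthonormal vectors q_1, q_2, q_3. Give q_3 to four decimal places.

q_1 = v_1/‖v_1‖ = (4, -1, 0)/4.1231 = (0.9701, -0.2425, 0.0000).
r_{12} = q_1·v_2 = 3.8806.
u_2 = v_2 − 3.8806·q_1 = (0.2353, 0.9412, -3.0000).
‖u_2‖ = 3.1530, so q_2 = (0.0746, 0.2985, -0.9515).
r_{13} = q_1·v_3 = -3.6380; r_{23} = q_2·v_3 = 3.2089.
u_3 = v_3 + 3.6380·q_1 − 3.2089·q_2 = (-0.7101, -2.8402, -0.9467).
‖u_3‖ = 3.0769, so q_3 = (-0.2308, -0.9231, -0.3077).

q_3 = (-0.2308, -0.9231, -0.3077)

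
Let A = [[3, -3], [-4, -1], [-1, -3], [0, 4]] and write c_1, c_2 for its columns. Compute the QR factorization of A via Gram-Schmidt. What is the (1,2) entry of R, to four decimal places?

c_1 = (3, -4, -1, 0); ‖c_1‖ = 5.0990, so e_1 = (0.5883, -0.7845, -0.1961, 0.0000).
r_{12} = e_1·c_2 = -0.3922.

r_{12} = -0.3922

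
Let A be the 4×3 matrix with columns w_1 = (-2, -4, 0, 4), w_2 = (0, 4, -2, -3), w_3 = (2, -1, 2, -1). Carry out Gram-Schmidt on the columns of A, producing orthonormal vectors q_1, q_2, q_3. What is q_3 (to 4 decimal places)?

q_1 = w_1/‖w_1‖ = (-2, -4, 0, 4)/6.0000 = (-0.3333, -0.6667, 0.0000, 0.6667).
r_{12} = q_1·w_2 = -4.6667.
u_2 = w_2 + 4.6667·q_1 = (-1.5556, 0.8889, -2.0000, 0.1111).
‖u_2‖ = 2.6874, so q_2 = (-0.5788, 0.3308, -0.7442, 0.0413).
r_{13} = q_1·w_3 = -0.6667; r_{23} = q_2·w_3 = -3.0182.
u_3 = w_3 + 0.6667·q_1 + 3.0182·q_2 = (0.0308, -0.4462, -0.2462, -0.4308).
‖u_3‖ = 0.6679, so q_3 = (0.0461, -0.6679, -0.3685, -0.6449).

q_3 = (0.0461, -0.6679, -0.3685, -0.6449)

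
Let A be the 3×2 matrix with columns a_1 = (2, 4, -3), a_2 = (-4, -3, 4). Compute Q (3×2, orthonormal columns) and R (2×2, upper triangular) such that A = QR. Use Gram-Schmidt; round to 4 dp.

Q = [[0.3714, -0.7517], [0.7428, 0.5927], [-0.5571, 0.2891]], R = [[5.3852, -5.9423], [0.0000, 2.3853]]

a_1 = (2, 4, -3); ‖a_1‖ = 5.3852, so e_1 = (0.3714, 0.7428, -0.5571).
e_1·a_2 = 0.3714·(-4) + 0.7428·(-3) + (-0.5571)·4 = -5.9423.
u_2 = a_2 + 5.9423·e_1 = (-1.7931, 1.4138, 0.6897).
‖u_2‖ = 2.3853, so e_2 = (-0.7517, 0.5927, 0.2891).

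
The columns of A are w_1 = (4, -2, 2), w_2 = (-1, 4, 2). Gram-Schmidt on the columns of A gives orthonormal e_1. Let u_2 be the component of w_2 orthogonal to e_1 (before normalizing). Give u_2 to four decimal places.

u_2 = (0.3333, 3.3333, 2.6667)

w_1 = (4, -2, 2); ‖w_1‖ = 4.8990, so e_1 = (0.8165, -0.4082, 0.4082).
e_1·w_2 = 0.8165·(-1) + (-0.4082)·4 + 0.4082·2 = -1.6330.
u_2 = w_2 + 1.6330·e_1 = (0.3333, 3.3333, 2.6667).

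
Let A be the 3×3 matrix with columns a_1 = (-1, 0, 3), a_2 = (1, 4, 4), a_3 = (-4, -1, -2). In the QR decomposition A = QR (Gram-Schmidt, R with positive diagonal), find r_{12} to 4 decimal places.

r_{12} = 3.4785

e_1 = a_1/‖a_1‖ = (-1, 0, 3)/3.1623 = (-0.3162, 0.0000, 0.9487).
r_{12} = e_1·a_2 = 3.4785.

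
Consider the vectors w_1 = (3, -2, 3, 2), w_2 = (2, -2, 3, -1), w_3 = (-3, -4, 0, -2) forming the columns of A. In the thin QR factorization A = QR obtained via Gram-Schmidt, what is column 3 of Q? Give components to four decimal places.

w_1 = (3, -2, 3, 2); ‖w_1‖ = 5.0990, so q_1 = (0.5883, -0.3922, 0.5883, 0.3922).
q_1·w_2 = 0.5883·2 + (-0.3922)·(-2) + 0.5883·3 + 0.3922·(-1) = 3.3340.
u_2 = w_2 − 3.3340·q_1 = (0.0385, -0.6923, 1.0385, -2.3077).
‖u_2‖ = 2.6239, so q_2 = (0.0147, -0.2639, 0.3958, -0.8795).
q_1·w_3 = 0.5883·(-3) + (-0.3922)·(-4) + 0.5883·0 + 0.3922·(-2) = -0.9806; q_2·w_3 = 0.0147·(-3) + (-0.2639)·(-4) + 0.3958·0 + (-0.8795)·(-2) = 2.7704.
u_3 = w_3 + 0.9806·q_1 − 2.7704·q_2 = (-2.4637, -3.6536, -0.5196, 0.8212).
‖u_3‖ = 4.5126, so q_3 = (-0.5460, -0.8097, -0.1151, 0.1820).

q_3 = (-0.5460, -0.8097, -0.1151, 0.1820)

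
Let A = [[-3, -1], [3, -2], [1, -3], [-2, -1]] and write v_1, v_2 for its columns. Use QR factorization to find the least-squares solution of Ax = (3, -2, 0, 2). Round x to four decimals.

x = (-0.8784, -0.3009)

v_1 = (-3, 3, 1, -2); ‖v_1‖ = 4.7958, so e_1 = (-0.6255, 0.6255, 0.2085, -0.4170).
e_1·v_2 = (-0.6255)·(-1) + 0.6255·(-2) + 0.2085·(-3) + (-0.4170)·(-1) = -0.8341.
u_2 = v_2 + 0.8341·e_1 = (-1.5217, -1.4783, -2.8261, -1.3478).
‖u_2‖ = 3.7821, so e_2 = (-0.4024, -0.3909, -0.7472, -0.3564).
Qᵀb = (-3.9618, -1.1381).
Back-substitute: x_2 = -1.1381/3.7821 = -0.3009.
x_1 = (-3.9618 + 0.8341·(-0.3009))/4.7958 = -0.8784.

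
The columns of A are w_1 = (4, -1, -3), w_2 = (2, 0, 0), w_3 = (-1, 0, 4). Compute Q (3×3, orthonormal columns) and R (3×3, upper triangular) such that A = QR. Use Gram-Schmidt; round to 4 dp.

w_1 = (4, -1, -3); ‖w_1‖ = 5.0990, so q_1 = (0.7845, -0.1961, -0.5883).
q_1·w_2 = 0.7845·2 + (-0.1961)·0 + (-0.5883)·0 = 1.5689.
u_2 = w_2 − 1.5689·q_1 = (0.7692, 0.3077, 0.9231).
‖u_2‖ = 1.2403, so q_2 = (0.6202, 0.2481, 0.7442).
q_1·w_3 = 0.7845·(-1) + (-0.1961)·0 + (-0.5883)·4 = -3.1379; q_2·w_3 = 0.6202·(-1) + 0.2481·0 + 0.7442·4 = 2.3567.
u_3 = w_3 + 3.1379·q_1 − 2.3567·q_2 = (0.0000, -1.2000, 0.4000).
‖u_3‖ = 1.2649, so q_3 = (0.0000, -0.9487, 0.3162).

Q = [[0.7845, 0.6202, 0.0000], [-0.1961, 0.2481, -0.9487], [-0.5883, 0.7442, 0.3162]], R = [[5.0990, 1.5689, -3.1379], [0.0000, 1.2403, 2.3567], [0.0000, 0.0000, 1.2649]]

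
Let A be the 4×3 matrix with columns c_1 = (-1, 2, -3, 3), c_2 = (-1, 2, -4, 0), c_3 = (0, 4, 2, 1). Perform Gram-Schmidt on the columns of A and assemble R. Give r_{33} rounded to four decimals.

q_1 = c_1/‖c_1‖ = (-1, 2, -3, 3)/4.7958 = (-0.2085, 0.4170, -0.6255, 0.6255).
r_{12} = q_1·c_2 = 3.5447.
u_2 = c_2 − 3.5447·q_1 = (-0.2609, 0.5217, -1.7826, -2.2174).
‖u_2‖ = 2.9043, so q_2 = (-0.0898, 0.1796, -0.6138, -0.7635).
r_{13} = q_1·c_3 = 1.0426; r_{23} = q_2·c_3 = -1.2725.
u_3 = c_3 − 1.0426·q_1 + 1.2725·q_2 = (0.1031, 3.7938, 1.8711, -0.6237).
r_{33} = ‖u_3‖ = 4.2771.

r_{33} = 4.2771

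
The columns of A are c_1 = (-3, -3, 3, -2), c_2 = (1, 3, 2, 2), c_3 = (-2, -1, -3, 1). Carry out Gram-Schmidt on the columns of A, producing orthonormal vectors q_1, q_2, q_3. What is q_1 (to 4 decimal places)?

q_1 = c_1/‖c_1‖ = (-3, -3, 3, -2)/5.5678 = (-0.5388, -0.5388, 0.5388, -0.3592).

q_1 = (-0.5388, -0.5388, 0.5388, -0.3592)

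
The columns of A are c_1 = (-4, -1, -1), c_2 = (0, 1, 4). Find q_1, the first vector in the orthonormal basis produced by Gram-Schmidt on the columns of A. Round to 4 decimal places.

q_1 = (-0.9428, -0.2357, -0.2357)

c_1 = (-4, -1, -1); ‖c_1‖ = 4.2426, so q_1 = (-0.9428, -0.2357, -0.2357).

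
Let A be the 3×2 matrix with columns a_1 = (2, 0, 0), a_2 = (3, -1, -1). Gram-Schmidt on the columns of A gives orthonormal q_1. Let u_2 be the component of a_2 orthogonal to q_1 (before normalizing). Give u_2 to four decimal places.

q_1 = a_1/‖a_1‖ = (2, 0, 0)/2.0000 = (1.0000, 0.0000, 0.0000).
r_{12} = q_1·a_2 = 3.0000.
u_2 = a_2 − 3.0000·q_1 = (0.0000, -1.0000, -1.0000).

u_2 = (0.0000, -1.0000, -1.0000)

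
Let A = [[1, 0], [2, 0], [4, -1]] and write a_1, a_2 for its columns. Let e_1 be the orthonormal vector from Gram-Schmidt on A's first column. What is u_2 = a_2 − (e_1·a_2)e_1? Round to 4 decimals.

u_2 = (0.1905, 0.3810, -0.2381)

e_1 = a_1/‖a_1‖ = (1, 2, 4)/4.5826 = (0.2182, 0.4364, 0.8729).
r_{12} = e_1·a_2 = -0.8729.
u_2 = a_2 + 0.8729·e_1 = (0.1905, 0.3810, -0.2381).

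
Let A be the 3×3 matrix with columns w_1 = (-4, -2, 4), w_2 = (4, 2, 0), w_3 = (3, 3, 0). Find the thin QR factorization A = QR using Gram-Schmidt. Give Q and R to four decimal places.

w_1 = (-4, -2, 4); ‖w_1‖ = 6.0000, so e_1 = (-0.6667, -0.3333, 0.6667).
e_1·w_2 = (-0.6667)·4 + (-0.3333)·2 + 0.6667·0 = -3.3333.
u_2 = w_2 + 3.3333·e_1 = (1.7778, 0.8889, 2.2222).
‖u_2‖ = 2.9814, so e_2 = (0.5963, 0.2981, 0.7454).
e_1·w_3 = (-0.6667)·3 + (-0.3333)·3 + 0.6667·0 = -3.0000; e_2·w_3 = 0.5963·3 + 0.2981·3 + 0.7454·0 = 2.6833.
u_3 = w_3 + 3.0000·e_1 − 2.6833·e_2 = (-0.6000, 1.2000, 0.0000).
‖u_3‖ = 1.3416, so e_3 = (-0.4472, 0.8944, 0.0000).

Q = [[-0.6667, 0.5963, -0.4472], [-0.3333, 0.2981, 0.8944], [0.6667, 0.7454, 0.0000]], R = [[6.0000, -3.3333, -3.0000], [0.0000, 2.9814, 2.6833], [0.0000, 0.0000, 1.3416]]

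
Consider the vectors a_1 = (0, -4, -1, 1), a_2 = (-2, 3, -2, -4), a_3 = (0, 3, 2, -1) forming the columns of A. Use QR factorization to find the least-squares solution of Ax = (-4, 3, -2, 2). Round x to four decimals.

x = (-2.4478, 0.0149, -2.4179)

a_1 = (0, -4, -1, 1); ‖a_1‖ = 4.2426, so q_1 = (0.0000, -0.9428, -0.2357, 0.2357).
q_1·a_2 = 0.0000·(-2) + (-0.9428)·3 + (-0.2357)·(-2) + 0.2357·(-4) = -3.2998.
u_2 = a_2 + 3.2998·q_1 = (-2.0000, -0.1111, -2.7778, -3.2222).
‖u_2‖ = 4.7022, so q_2 = (-0.4253, -0.0236, -0.5907, -0.6853).
q_1·a_3 = 0.0000·0 + (-0.9428)·3 + (-0.2357)·2 + 0.2357·(-1) = -3.5355; q_2·a_3 = (-0.4253)·0 + (-0.0236)·3 + (-0.5907)·2 + (-0.6853)·(-1) = -0.5671.
u_3 = a_3 + 3.5355·q_1 + 0.5671·q_2 = (-0.2412, -0.3467, 0.8317, -0.5553).
‖u_3‖ = 1.0855, so q_3 = (-0.2222, -0.3194, 0.7661, -0.5115).
Qᵀb = (-1.8856, 1.4414, -2.6247).
Back-substitute: x_3 = -2.6247/1.0855 = -2.4179.
x_2 = (1.4414 + 0.5671·(-2.4179))/4.7022 = 0.0149.
x_1 = (-1.8856 + 3.2998·0.0149 + 3.5355·(-2.4179))/4.2426 = -2.4478.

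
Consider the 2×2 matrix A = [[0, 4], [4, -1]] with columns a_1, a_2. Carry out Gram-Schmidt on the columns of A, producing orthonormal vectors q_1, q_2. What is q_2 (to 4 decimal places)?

a_1 = (0, 4); ‖a_1‖ = 4.0000, so q_1 = (0.0000, 1.0000).
q_1·a_2 = 0.0000·4 + 1.0000·(-1) = -1.0000.
u_2 = a_2 + 1.0000·q_1 = (4.0000, 0.0000).
‖u_2‖ = 4.0000, so q_2 = (1.0000, 0.0000).

q_2 = (1.0000, 0.0000)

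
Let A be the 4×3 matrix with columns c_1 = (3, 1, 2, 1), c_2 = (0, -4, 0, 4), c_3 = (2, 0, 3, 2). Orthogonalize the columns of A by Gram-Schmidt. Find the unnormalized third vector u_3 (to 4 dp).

c_1 = (3, 1, 2, 1); ‖c_1‖ = 3.8730, so q_1 = (0.7746, 0.2582, 0.5164, 0.2582).
q_1·c_2 = 0.7746·0 + 0.2582·(-4) + 0.5164·0 + 0.2582·4 = 0.0000.
u_2 = c_2 + 0.0000·q_1 = (0.0000, -4.0000, 0.0000, 4.0000).
‖u_2‖ = 5.6569, so q_2 = (0.0000, -0.7071, 0.0000, 0.7071).
q_1·c_3 = 0.7746·2 + 0.2582·0 + 0.5164·3 + 0.2582·2 = 3.6148; q_2·c_3 = 0.0000·2 + (-0.7071)·0 + 0.0000·3 + 0.7071·2 = 1.4142.
u_3 = c_3 − 3.6148·q_1 − 1.4142·q_2 = (-0.8000, 0.0667, 1.1333, 0.0667).

u_3 = (-0.8000, 0.0667, 1.1333, 0.0667)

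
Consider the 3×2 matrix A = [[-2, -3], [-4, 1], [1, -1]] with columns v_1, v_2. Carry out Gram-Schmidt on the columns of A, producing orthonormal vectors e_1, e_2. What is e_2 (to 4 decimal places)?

v_1 = (-2, -4, 1); ‖v_1‖ = 4.5826, so e_1 = (-0.4364, -0.8729, 0.2182).
e_1·v_2 = (-0.4364)·(-3) + (-0.8729)·1 + 0.2182·(-1) = 0.2182.
u_2 = v_2 − 0.2182·e_1 = (-2.9048, 1.1905, -1.0476).
‖u_2‖ = 3.3094, so e_2 = (-0.8777, 0.3597, -0.3166).

e_2 = (-0.8777, 0.3597, -0.3166)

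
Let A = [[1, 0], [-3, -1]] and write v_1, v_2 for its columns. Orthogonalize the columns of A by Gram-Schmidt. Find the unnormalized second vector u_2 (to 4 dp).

u_2 = (-0.3000, -0.1000)

q_1 = v_1/‖v_1‖ = (1, -3)/3.1623 = (0.3162, -0.9487).
r_{12} = q_1·v_2 = 0.9487.
u_2 = v_2 − 0.9487·q_1 = (-0.3000, -0.1000).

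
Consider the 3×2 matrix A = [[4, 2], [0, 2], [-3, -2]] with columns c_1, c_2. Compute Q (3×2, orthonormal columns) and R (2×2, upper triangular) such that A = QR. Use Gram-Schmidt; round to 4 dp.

Q = [[0.8000, -0.1177], [0.0000, 0.9806], [-0.6000, -0.1569]], R = [[5.0000, 2.8000], [0.0000, 2.0396]]

c_1 = (4, 0, -3); ‖c_1‖ = 5.0000, so q_1 = (0.8000, 0.0000, -0.6000).
q_1·c_2 = 0.8000·2 + 0.0000·2 + (-0.6000)·(-2) = 2.8000.
u_2 = c_2 − 2.8000·q_1 = (-0.2400, 2.0000, -0.3200).
‖u_2‖ = 2.0396, so q_2 = (-0.1177, 0.9806, -0.1569).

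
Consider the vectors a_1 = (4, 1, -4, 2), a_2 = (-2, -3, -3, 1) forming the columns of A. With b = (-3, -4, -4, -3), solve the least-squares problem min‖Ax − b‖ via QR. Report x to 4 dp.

a_1 = (4, 1, -4, 2); ‖a_1‖ = 6.0828, so e_1 = (0.6576, 0.1644, -0.6576, 0.3288).
e_1·a_2 = 0.6576·(-2) + 0.1644·(-3) + (-0.6576)·(-3) + 0.3288·1 = 0.4932.
u_2 = a_2 − 0.4932·e_1 = (-2.3243, -3.0811, -2.6757, 0.8378).
‖u_2‖ = 4.7704, so e_2 = (-0.4872, -0.6459, -0.5609, 0.1756).
Qᵀb = (-0.9864, 5.7619).
Back-substitute: x_2 = 5.7619/4.7704 = 1.2078.
x_1 = (-0.9864 − 0.4932·1.2078)/6.0828 = -0.2601.

x = (-0.2601, 1.2078)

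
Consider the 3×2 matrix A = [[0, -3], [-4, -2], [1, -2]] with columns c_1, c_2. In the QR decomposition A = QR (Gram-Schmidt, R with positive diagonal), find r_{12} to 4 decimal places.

c_1 = (0, -4, 1); ‖c_1‖ = 4.1231, so q_1 = (0.0000, -0.9701, 0.2425).
r_{12} = q_1·c_2 = 1.4552.

r_{12} = 1.4552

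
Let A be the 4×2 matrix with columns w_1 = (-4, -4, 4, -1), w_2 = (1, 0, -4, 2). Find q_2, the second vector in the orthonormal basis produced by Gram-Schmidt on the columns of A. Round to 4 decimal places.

q_2 = (-0.2387, -0.5385, -0.6609, 0.4651)

q_1 = w_1/‖w_1‖ = (-4, -4, 4, -1)/7.0000 = (-0.5714, -0.5714, 0.5714, -0.1429).
r_{12} = q_1·w_2 = -3.1429.
u_2 = w_2 + 3.1429·q_1 = (-0.7959, -1.7959, -2.2041, 1.5510).
‖u_2‖ = 3.3350, so q_2 = (-0.2387, -0.5385, -0.6609, 0.4651).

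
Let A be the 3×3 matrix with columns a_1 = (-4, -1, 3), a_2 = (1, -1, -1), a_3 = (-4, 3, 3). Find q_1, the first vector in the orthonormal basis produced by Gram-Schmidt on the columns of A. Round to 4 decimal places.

q_1 = (-0.7845, -0.1961, 0.5883)

a_1 = (-4, -1, 3); ‖a_1‖ = 5.0990, so q_1 = (-0.7845, -0.1961, 0.5883).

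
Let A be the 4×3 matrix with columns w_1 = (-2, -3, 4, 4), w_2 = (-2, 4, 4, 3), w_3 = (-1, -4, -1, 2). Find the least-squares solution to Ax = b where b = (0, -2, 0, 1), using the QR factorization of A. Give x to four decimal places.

x = (0.2050, -0.1471, 0.2066)

w_1 = (-2, -3, 4, 4); ‖w_1‖ = 6.7082, so e_1 = (-0.2981, -0.4472, 0.5963, 0.5963).
e_1·w_2 = (-0.2981)·(-2) + (-0.4472)·4 + 0.5963·4 + 0.5963·3 = 2.9814.
u_2 = w_2 − 2.9814·e_1 = (-1.1111, 5.3333, 2.2222, 1.2222).
‖u_2‖ = 6.0093, so e_2 = (-0.1849, 0.8875, 0.3698, 0.2034).
e_1·w_3 = (-0.2981)·(-1) + (-0.4472)·(-4) + 0.5963·(-1) + 0.5963·2 = 2.6833; e_2·w_3 = (-0.1849)·(-1) + 0.8875·(-4) + 0.3698·(-1) + 0.2034·2 = -3.3282.
u_3 = w_3 − 2.6833·e_1 + 3.3282·e_2 = (-0.8154, 0.1538, -1.3692, 1.0769).
‖u_3‖ = 1.9295, so e_3 = (-0.4226, 0.0797, -0.7096, 0.5581).
Qᵀb = (1.4907, -1.5717, 0.3987).
Back-substitute: x_3 = 0.3987/1.9295 = 0.2066.
x_2 = (-1.5717 + 3.3282·0.2066)/6.0093 = -0.1471.
x_1 = (1.4907 − 2.9814·(-0.1471) − 2.6833·0.2066)/6.7082 = 0.2050.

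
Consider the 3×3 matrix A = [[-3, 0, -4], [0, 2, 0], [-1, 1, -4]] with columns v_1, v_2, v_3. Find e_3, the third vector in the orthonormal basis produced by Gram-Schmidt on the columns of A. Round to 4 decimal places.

e_1 = v_1/‖v_1‖ = (-3, 0, -1)/3.1623 = (-0.9487, 0.0000, -0.3162).
r_{12} = e_1·v_2 = -0.3162.
u_2 = v_2 + 0.3162·e_1 = (-0.3000, 2.0000, 0.9000).
‖u_2‖ = 2.2136, so e_2 = (-0.1355, 0.9035, 0.4066).
r_{13} = e_1·v_3 = 5.0596; r_{23} = e_2·v_3 = -1.0842.
u_3 = v_3 − 5.0596·e_1 + 1.0842·e_2 = (0.6531, 0.9796, -1.9592).
‖u_3‖ = 2.2857, so e_3 = (0.2857, 0.4286, -0.8571).

e_3 = (0.2857, 0.4286, -0.8571)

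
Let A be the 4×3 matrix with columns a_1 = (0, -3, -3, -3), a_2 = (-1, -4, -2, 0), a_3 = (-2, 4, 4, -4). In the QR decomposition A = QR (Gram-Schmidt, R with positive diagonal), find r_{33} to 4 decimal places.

a_1 = (0, -3, -3, -3); ‖a_1‖ = 5.1962, so q_1 = (0.0000, -0.5774, -0.5774, -0.5774).
q_1·a_2 = 0.0000·(-1) + (-0.5774)·(-4) + (-0.5774)·(-2) + (-0.5774)·0 = 3.4641.
u_2 = a_2 − 3.4641·q_1 = (-1.0000, -2.0000, 0.0000, 2.0000).
‖u_2‖ = 3.0000, so q_2 = (-0.3333, -0.6667, 0.0000, 0.6667).
q_1·a_3 = 0.0000·(-2) + (-0.5774)·4 + (-0.5774)·4 + (-0.5774)·(-4) = -2.3094; q_2·a_3 = (-0.3333)·(-2) + (-0.6667)·4 + (0.0000)·4 + 0.6667·(-4) = -4.6667.
u_3 = a_3 + 2.3094·q_1 + 4.6667·q_2 = (-3.5556, -0.4444, 2.6667, -2.2222).
r_{33} = ‖u_3‖ = 4.9889.

r_{33} = 4.9889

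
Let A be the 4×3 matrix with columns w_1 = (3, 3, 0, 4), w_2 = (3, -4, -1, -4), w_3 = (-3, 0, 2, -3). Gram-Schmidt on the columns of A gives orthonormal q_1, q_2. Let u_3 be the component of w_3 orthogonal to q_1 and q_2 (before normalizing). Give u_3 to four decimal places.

u_3 = (0.4527, 1.0581, 1.6579, -1.1331)

q_1 = w_1/‖w_1‖ = (3, 3, 0, 4)/5.8310 = (0.5145, 0.5145, 0.0000, 0.6860).
r_{12} = q_1·w_2 = -3.2585.
u_2 = w_2 + 3.2585·q_1 = (4.6765, -2.3235, -1.0000, -1.7647).
‖u_2‖ = 5.6020, so q_2 = (0.8348, -0.4148, -0.1785, -0.3150).
r_{13} = q_1·w_3 = -3.6015; r_{23} = q_2·w_3 = -1.9163.
u_3 = w_3 + 3.6015·q_1 + 1.9163·q_2 = (0.4527, 1.0581, 1.6579, -1.1331).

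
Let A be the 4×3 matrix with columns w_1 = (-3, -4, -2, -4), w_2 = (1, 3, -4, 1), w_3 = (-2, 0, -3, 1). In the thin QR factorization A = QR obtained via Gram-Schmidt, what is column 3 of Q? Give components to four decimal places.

w_1 = (-3, -4, -2, -4); ‖w_1‖ = 6.7082, so q_1 = (-0.4472, -0.5963, -0.2981, -0.5963).
q_1·w_2 = (-0.4472)·1 + (-0.5963)·3 + (-0.2981)·(-4) + (-0.5963)·1 = -1.6398.
u_2 = w_2 + 1.6398·q_1 = (0.2667, 2.0222, -4.4889, 0.0222).
‖u_2‖ = 4.9306, so q_2 = (0.0541, 0.4101, -0.9104, 0.0045).
q_1·w_3 = (-0.4472)·(-2) + (-0.5963)·0 + (-0.2981)·(-3) + (-0.5963)·1 = 1.1926; q_2·w_3 = 0.0541·(-2) + 0.4101·0 + (-0.9104)·(-3) + 0.0045·1 = 2.6276.
u_3 = w_3 − 1.1926·q_1 − 2.6276·q_2 = (-1.6088, -0.3665, -0.2523, 1.6993).
‖u_3‖ = 2.3819, so q_3 = (-0.6754, -0.1539, -0.1059, 0.7134).

q_3 = (-0.6754, -0.1539, -0.1059, 0.7134)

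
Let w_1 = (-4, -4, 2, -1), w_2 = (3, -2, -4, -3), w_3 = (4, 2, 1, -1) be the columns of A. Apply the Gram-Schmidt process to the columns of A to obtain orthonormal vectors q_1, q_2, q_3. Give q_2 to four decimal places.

w_1 = (-4, -4, 2, -1); ‖w_1‖ = 6.0828, so q_1 = (-0.6576, -0.6576, 0.3288, -0.1644).
q_1·w_2 = (-0.6576)·3 + (-0.6576)·(-2) + 0.3288·(-4) + (-0.1644)·(-3) = -1.4796.
u_2 = w_2 + 1.4796·q_1 = (2.0270, -2.9730, -3.5135, -3.2432).
‖u_2‖ = 5.9842, so q_2 = (0.3387, -0.4968, -0.5871, -0.5420).

q_2 = (0.3387, -0.4968, -0.5871, -0.5420)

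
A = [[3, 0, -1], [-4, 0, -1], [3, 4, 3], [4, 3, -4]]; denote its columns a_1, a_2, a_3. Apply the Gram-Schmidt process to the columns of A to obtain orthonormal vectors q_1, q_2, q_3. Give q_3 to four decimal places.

q_3 = (-0.0656, -0.3731, 0.5553, -0.7404)

a_1 = (3, -4, 3, 4); ‖a_1‖ = 7.0711, so q_1 = (0.4243, -0.5657, 0.4243, 0.5657).
q_1·a_2 = 0.4243·0 + (-0.5657)·0 + 0.4243·4 + 0.5657·3 = 3.3941.
u_2 = a_2 − 3.3941·q_1 = (-1.4400, 1.9200, 2.5600, 1.0800).
‖u_2‖ = 3.6715, so q_2 = (-0.3922, 0.5229, 0.6973, 0.2942).
q_1·a_3 = 0.4243·(-1) + (-0.5657)·(-1) + 0.4243·3 + 0.5657·(-4) = -0.8485; q_2·a_3 = (-0.3922)·(-1) + 0.5229·(-1) + 0.6973·3 + 0.2942·(-4) = 0.7844.
u_3 = a_3 + 0.8485·q_1 − 0.7844·q_2 = (-0.3323, -1.8902, 2.8131, -3.7507).
‖u_3‖ = 5.0660, so q_3 = (-0.0656, -0.3731, 0.5553, -0.7404).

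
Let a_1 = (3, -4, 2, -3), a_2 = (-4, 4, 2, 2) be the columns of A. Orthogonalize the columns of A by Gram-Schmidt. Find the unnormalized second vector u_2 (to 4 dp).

u_2 = (-1.6316, 0.8421, 3.5789, -0.3684)

e_1 = a_1/‖a_1‖ = (3, -4, 2, -3)/6.1644 = (0.4867, -0.6489, 0.3244, -0.4867).
r_{12} = e_1·a_2 = -4.8666.
u_2 = a_2 + 4.8666·e_1 = (-1.6316, 0.8421, 3.5789, -0.3684).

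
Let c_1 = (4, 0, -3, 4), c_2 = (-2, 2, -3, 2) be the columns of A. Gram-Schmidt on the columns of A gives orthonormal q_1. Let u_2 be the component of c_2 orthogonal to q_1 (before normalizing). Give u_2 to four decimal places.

u_2 = (-2.8780, 2.0000, -2.3415, 1.1220)

c_1 = (4, 0, -3, 4); ‖c_1‖ = 6.4031, so q_1 = (0.6247, 0.0000, -0.4685, 0.6247).
q_1·c_2 = 0.6247·(-2) + 0.0000·2 + (-0.4685)·(-3) + 0.6247·2 = 1.4056.
u_2 = c_2 − 1.4056·q_1 = (-2.8780, 2.0000, -2.3415, 1.1220).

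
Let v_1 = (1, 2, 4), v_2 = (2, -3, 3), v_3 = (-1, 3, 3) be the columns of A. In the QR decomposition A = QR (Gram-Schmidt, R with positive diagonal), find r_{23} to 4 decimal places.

r_{23} = -1.9470

v_1 = (1, 2, 4); ‖v_1‖ = 4.5826, so e_1 = (0.2182, 0.4364, 0.8729).
e_1·v_2 = 0.2182·2 + 0.4364·(-3) + 0.8729·3 = 1.7457.
u_2 = v_2 − 1.7457·e_1 = (1.6190, -3.7619, 1.4762).
‖u_2‖ = 4.3534, so e_2 = (0.3719, -0.8641, 0.3391).
r_{23} = e_2·v_3 = -1.9470.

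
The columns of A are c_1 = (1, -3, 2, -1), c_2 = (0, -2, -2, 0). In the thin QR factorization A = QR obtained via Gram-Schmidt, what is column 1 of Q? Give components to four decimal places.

e_1 = (0.2582, -0.7746, 0.5164, -0.2582)

c_1 = (1, -3, 2, -1); ‖c_1‖ = 3.8730, so e_1 = (0.2582, -0.7746, 0.5164, -0.2582).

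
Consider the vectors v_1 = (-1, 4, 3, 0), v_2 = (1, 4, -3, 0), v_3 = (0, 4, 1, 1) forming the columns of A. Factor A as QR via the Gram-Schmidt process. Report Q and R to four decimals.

Q = [[-0.1961, 0.2481, 0.2860], [0.7845, 0.6202, 0.0000], [0.5883, -0.7442, 0.0953], [0.0000, 0.0000, 0.9535]], R = [[5.0990, 1.1767, 3.7262], [0.0000, 4.9614, 1.7365], [0.0000, 0.0000, 1.0488]]

v_1 = (-1, 4, 3, 0); ‖v_1‖ = 5.0990, so q_1 = (-0.1961, 0.7845, 0.5883, 0.0000).
q_1·v_2 = (-0.1961)·1 + 0.7845·4 + 0.5883·(-3) + 0.0000·0 = 1.1767.
u_2 = v_2 − 1.1767·q_1 = (1.2308, 3.0769, -3.6923, 0.0000).
‖u_2‖ = 4.9614, so q_2 = (0.2481, 0.6202, -0.7442, 0.0000).
q_1·v_3 = (-0.1961)·0 + 0.7845·4 + 0.5883·1 + 0.0000·1 = 3.7262; q_2·v_3 = 0.2481·0 + 0.6202·4 + (-0.7442)·1 + 0.0000·1 = 1.7365.
u_3 = v_3 − 3.7262·q_1 − 1.7365·q_2 = (0.3000, 0.0000, 0.1000, 1.0000).
‖u_3‖ = 1.0488, so q_3 = (0.2860, 0.0000, 0.0953, 0.9535).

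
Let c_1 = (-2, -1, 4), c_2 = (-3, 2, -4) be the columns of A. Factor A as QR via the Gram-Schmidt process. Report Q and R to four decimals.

e_1 = c_1/‖c_1‖ = (-2, -1, 4)/4.5826 = (-0.4364, -0.2182, 0.8729).
r_{12} = e_1·c_2 = -2.6186.
u_2 = c_2 + 2.6186·e_1 = (-4.1429, 1.4286, -1.7143).
‖u_2‖ = 4.7056, so e_2 = (-0.8804, 0.3036, -0.3643).

Q = [[-0.4364, -0.8804], [-0.2182, 0.3036], [0.8729, -0.3643]], R = [[4.5826, -2.6186], [0.0000, 4.7056]]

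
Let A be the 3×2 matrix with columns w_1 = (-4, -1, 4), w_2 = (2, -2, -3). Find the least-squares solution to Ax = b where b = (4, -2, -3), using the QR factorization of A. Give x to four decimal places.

w_1 = (-4, -1, 4); ‖w_1‖ = 5.7446, so e_1 = (-0.6963, -0.1741, 0.6963).
e_1·w_2 = (-0.6963)·2 + (-0.1741)·(-2) + 0.6963·(-3) = -3.1334.
u_2 = w_2 + 3.1334·e_1 = (-0.1818, -2.5455, -0.8182).
‖u_2‖ = 2.6799, so e_2 = (-0.0678, -0.9498, -0.3053).
Qᵀb = (-4.5260, 2.5442).
Back-substitute: x_2 = 2.5442/2.6799 = 0.9494.
x_1 = (-4.5260 + 3.1334·0.9494)/5.7446 = -0.2700.

x = (-0.2700, 0.9494)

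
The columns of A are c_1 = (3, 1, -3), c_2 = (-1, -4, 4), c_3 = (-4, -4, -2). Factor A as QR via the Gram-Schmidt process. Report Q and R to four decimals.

Q = [[0.6882, 0.5345, -0.4905], [0.2294, -0.8018, -0.5518], [-0.6882, 0.2673, -0.6745]], R = [[4.3589, -4.3589, -2.2942], [0.0000, 3.7417, 0.5345], [0.0000, 0.0000, 5.5183]]

c_1 = (3, 1, -3); ‖c_1‖ = 4.3589, so e_1 = (0.6882, 0.2294, -0.6882).
e_1·c_2 = 0.6882·(-1) + 0.2294·(-4) + (-0.6882)·4 = -4.3589.
u_2 = c_2 + 4.3589·e_1 = (2.0000, -3.0000, 1.0000).
‖u_2‖ = 3.7417, so e_2 = (0.5345, -0.8018, 0.2673).
e_1·c_3 = 0.6882·(-4) + 0.2294·(-4) + (-0.6882)·(-2) = -2.2942; e_2·c_3 = 0.5345·(-4) + (-0.8018)·(-4) + 0.2673·(-2) = 0.5345.
u_3 = c_3 + 2.2942·e_1 − 0.5345·e_2 = (-2.7068, -3.0451, -3.7218).
‖u_3‖ = 5.5183, so e_3 = (-0.4905, -0.5518, -0.6745).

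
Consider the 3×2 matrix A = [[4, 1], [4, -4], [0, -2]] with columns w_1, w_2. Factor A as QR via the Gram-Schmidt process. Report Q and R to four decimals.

q_1 = w_1/‖w_1‖ = (4, 4, 0)/5.6569 = (0.7071, 0.7071, 0.0000).
r_{12} = q_1·w_2 = -2.1213.
u_2 = w_2 + 2.1213·q_1 = (2.5000, -2.5000, -2.0000).
‖u_2‖ = 4.0620, so q_2 = (0.6155, -0.6155, -0.4924).

Q = [[0.7071, 0.6155], [0.7071, -0.6155], [0.0000, -0.4924]], R = [[5.6569, -2.1213], [0.0000, 4.0620]]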